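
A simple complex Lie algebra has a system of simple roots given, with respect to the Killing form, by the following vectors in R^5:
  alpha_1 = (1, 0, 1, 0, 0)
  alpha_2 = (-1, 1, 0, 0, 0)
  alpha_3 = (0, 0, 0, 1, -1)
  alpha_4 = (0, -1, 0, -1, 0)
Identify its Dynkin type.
A_4 (sl(5))

Compute the Cartan integers a_ij = 2(alpha_i, alpha_j)/(alpha_j, alpha_j); the resulting 4x4 Cartan matrix is
[[2, -1, 0, 0], [-1, 2, 0, -1], [0, 0, 2, -1], [0, -1, -1, 2]].
All simple roots have the same length, so the diagram is simply laced. The associated Dynkin diagram is a chain of 4 nodes with single edges (A_4), so the type is A_4 (the algebra sl(5)).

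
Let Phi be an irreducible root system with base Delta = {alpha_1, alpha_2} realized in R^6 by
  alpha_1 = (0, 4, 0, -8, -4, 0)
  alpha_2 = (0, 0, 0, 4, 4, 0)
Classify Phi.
Compute the Cartan integers a_ij = 2(alpha_i, alpha_j)/(alpha_j, alpha_j); the resulting 2x2 Cartan matrix is
[[2, -3], [-1, 2]].
The roots have two lengths (squared-length ratio 3:1); the short ones are alpha_{2}. The associated Dynkin diagram is two nodes joined by a triple edge (G_2), so the type is G_2.

G_2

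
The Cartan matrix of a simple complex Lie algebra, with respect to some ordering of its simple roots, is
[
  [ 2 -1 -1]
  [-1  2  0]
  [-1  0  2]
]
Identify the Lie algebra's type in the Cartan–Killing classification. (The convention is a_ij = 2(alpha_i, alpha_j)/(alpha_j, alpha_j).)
The matrix has rank 3 with 2's on the diagonal. Reading the off-diagonal entries as Dynkin edges (a single edge where a_ij = a_ji = -1; a double or triple edge where a_ij * a_ji = 2 or 3), the diagram is a chain of 3 nodes with single edges (A_3). One simple-root ordering that puts it in standard form is (alpha_3, alpha_1, alpha_2). So the algebra is type A_3, i.e. sl(4).

type A_3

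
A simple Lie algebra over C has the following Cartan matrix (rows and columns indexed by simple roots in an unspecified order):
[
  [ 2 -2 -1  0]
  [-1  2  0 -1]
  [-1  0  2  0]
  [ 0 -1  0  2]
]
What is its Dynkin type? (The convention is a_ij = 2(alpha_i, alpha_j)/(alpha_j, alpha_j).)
F4

The matrix has rank 4 with 2's on the diagonal. Reading the off-diagonal entries as Dynkin edges (a single edge where a_ij = a_ji = -1; a double or triple edge where a_ij * a_ji = 2 or 3), the diagram is a chain of 4 nodes with a double edge between the middle two (F_4). One simple-root ordering that puts it in standard form is (alpha_3, alpha_1, alpha_2, alpha_4). So the algebra is type F_4.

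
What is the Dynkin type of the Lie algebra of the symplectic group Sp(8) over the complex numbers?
This is sp(8), which has dimension 8(8+1)/2 = 36 and rank 8/2 = 4. In the classification of classical Lie algebras, the symplectic algebra sp(2n) has type C_n; here n = 4, so the Dynkin diagram is a chain of 4 nodes with a double edge at one end; the terminal node there is the unique long simple root (C_4). Hence the type is C_4.

C4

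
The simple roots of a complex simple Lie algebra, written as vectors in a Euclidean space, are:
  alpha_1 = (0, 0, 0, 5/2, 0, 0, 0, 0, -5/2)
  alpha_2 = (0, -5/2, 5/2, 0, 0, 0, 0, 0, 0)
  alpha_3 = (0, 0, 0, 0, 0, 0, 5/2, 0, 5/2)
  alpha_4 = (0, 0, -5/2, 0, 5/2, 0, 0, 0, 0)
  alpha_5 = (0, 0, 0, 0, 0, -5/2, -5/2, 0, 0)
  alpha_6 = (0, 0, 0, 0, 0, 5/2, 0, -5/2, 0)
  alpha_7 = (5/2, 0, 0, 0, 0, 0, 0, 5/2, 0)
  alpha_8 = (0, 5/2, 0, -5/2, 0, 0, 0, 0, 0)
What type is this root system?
A8

Compute the Cartan integers a_ij = 2(alpha_i, alpha_j)/(alpha_j, alpha_j); the resulting 8x8 Cartan matrix is
[[2, 0, -1, 0, 0, 0, 0, -1], [0, 2, 0, -1, 0, 0, 0, -1], [-1, 0, 2, 0, -1, 0, 0, 0], [0, -1, 0, 2, 0, 0, 0, 0], [0, 0, -1, 0, 2, -1, 0, 0], [0, 0, 0, 0, -1, 2, -1, 0], [0, 0, 0, 0, 0, -1, 2, 0], [-1, -1, 0, 0, 0, 0, 0, 2]].
All simple roots have the same length, so the diagram is simply laced. The associated Dynkin diagram is a chain of 8 nodes with single edges (A_8), so the type is A_8 (the algebra sl(9)).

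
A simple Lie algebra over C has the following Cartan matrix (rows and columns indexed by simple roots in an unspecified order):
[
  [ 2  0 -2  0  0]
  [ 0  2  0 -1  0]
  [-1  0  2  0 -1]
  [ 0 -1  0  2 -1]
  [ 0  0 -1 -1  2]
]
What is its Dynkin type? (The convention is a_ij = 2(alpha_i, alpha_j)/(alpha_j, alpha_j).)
type C_5

The matrix has rank 5 with 2's on the diagonal. Reading the off-diagonal entries as Dynkin edges (a single edge where a_ij = a_ji = -1; a double or triple edge where a_ij * a_ji = 2 or 3), the diagram is a chain of 5 nodes with a double edge at one end; the terminal node there is the unique long simple root (C_5). One simple-root ordering that puts it in standard form is (alpha_2, alpha_4, alpha_5, alpha_3, alpha_1). So the algebra is type C_5, i.e. sp(10).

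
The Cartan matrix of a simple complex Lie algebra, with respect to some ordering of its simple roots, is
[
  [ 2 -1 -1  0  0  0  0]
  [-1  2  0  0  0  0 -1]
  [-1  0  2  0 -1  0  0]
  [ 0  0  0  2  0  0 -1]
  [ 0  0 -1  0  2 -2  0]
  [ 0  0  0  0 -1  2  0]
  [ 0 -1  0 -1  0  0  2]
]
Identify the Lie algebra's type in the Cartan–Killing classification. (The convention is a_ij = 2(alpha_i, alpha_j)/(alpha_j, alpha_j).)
The matrix has rank 7 with 2's on the diagonal. Reading the off-diagonal entries as Dynkin edges (a single edge where a_ij = a_ji = -1; a double or triple edge where a_ij * a_ji = 2 or 3), the diagram is a chain of 7 nodes with a double edge at one end; the terminal node there is the unique short simple root (B_7). One simple-root ordering that puts it in standard form is (alpha_4, alpha_7, alpha_2, alpha_1, alpha_3, alpha_5, alpha_6). So the algebra is type B_7, i.e. so(15).

type B_7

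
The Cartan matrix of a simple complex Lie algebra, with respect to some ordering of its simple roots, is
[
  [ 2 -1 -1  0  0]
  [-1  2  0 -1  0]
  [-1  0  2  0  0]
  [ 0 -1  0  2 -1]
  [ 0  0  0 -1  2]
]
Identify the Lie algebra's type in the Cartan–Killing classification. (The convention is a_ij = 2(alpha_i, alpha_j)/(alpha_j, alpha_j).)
The matrix has rank 5 with 2's on the diagonal. Reading the off-diagonal entries as Dynkin edges (a single edge where a_ij = a_ji = -1; a double or triple edge where a_ij * a_ji = 2 or 3), the diagram is a chain of 5 nodes with single edges (A_5). One simple-root ordering that puts it in standard form is (alpha_5, alpha_4, alpha_2, alpha_1, alpha_3). So the algebra is type A_5, i.e. sl(6).

type A_5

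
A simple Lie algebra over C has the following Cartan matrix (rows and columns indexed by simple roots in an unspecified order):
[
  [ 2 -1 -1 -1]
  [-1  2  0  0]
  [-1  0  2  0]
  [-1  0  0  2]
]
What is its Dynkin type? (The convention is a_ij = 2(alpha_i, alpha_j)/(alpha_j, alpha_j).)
The matrix has rank 4 with 2's on the diagonal. Reading the off-diagonal entries as Dynkin edges (a single edge where a_ij = a_ji = -1; a double or triple edge where a_ij * a_ji = 2 or 3), the diagram is a chain of 2 nodes with a fork of two nodes at one end (D_4). One simple-root ordering that puts it in standard form is (alpha_3, alpha_1, alpha_4, alpha_2). So the algebra is type D_4, i.e. so(8).

D_4 (so(8))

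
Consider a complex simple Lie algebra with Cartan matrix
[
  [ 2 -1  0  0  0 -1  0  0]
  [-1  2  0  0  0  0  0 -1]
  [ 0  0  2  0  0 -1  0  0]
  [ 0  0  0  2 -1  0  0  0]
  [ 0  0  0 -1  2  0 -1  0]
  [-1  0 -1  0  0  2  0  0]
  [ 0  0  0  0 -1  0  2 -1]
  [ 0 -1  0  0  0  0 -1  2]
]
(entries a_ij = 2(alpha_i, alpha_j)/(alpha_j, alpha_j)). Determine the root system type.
A8

The matrix has rank 8 with 2's on the diagonal. Reading the off-diagonal entries as Dynkin edges (a single edge where a_ij = a_ji = -1; a double or triple edge where a_ij * a_ji = 2 or 3), the diagram is a chain of 8 nodes with single edges (A_8). One simple-root ordering that puts it in standard form is (alpha_3, alpha_6, alpha_1, alpha_2, alpha_8, alpha_7, alpha_5, alpha_4). So the algebra is type A_8, i.e. sl(9).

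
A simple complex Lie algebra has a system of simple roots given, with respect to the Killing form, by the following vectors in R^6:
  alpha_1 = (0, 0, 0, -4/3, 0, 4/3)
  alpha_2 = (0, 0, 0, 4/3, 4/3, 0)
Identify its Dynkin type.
Compute the Cartan integers a_ij = 2(alpha_i, alpha_j)/(alpha_j, alpha_j); the resulting 2x2 Cartan matrix is
[[2, -1], [-1, 2]].
All simple roots have the same length, so the diagram is simply laced. The associated Dynkin diagram is a chain of 2 nodes with single edges (A_2), so the type is A_2 (the algebra sl(3)).

A_2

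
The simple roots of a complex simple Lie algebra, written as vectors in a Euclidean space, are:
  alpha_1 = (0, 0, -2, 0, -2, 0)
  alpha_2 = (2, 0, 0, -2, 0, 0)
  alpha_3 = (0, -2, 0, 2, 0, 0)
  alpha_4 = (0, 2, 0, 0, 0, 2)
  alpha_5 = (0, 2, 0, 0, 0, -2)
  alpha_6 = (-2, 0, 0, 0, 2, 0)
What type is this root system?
Compute the Cartan integers a_ij = 2(alpha_i, alpha_j)/(alpha_j, alpha_j); the resulting 6x6 Cartan matrix is
[[2, 0, 0, 0, 0, -1], [0, 2, -1, 0, 0, -1], [0, -1, 2, -1, -1, 0], [0, 0, -1, 2, 0, 0], [0, 0, -1, 0, 2, 0], [-1, -1, 0, 0, 0, 2]].
All simple roots have the same length, so the diagram is simply laced. The associated Dynkin diagram is a chain of 4 nodes with a fork of two nodes at one end (D_6), so the type is D_6 (the algebra so(12)).

D_6 (so(12))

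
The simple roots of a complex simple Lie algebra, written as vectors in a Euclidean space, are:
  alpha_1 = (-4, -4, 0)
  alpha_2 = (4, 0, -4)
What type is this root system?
type A_2

Compute the Cartan integers a_ij = 2(alpha_i, alpha_j)/(alpha_j, alpha_j); the resulting 2x2 Cartan matrix is
[[2, -1], [-1, 2]].
All simple roots have the same length, so the diagram is simply laced. The associated Dynkin diagram is a chain of 2 nodes with single edges (A_2), so the type is A_2 (the algebra sl(3)).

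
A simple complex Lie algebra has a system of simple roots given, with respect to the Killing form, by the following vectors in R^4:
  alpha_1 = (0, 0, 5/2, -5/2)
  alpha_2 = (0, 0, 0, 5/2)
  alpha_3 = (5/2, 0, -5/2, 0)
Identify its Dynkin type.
Compute the Cartan integers a_ij = 2(alpha_i, alpha_j)/(alpha_j, alpha_j); the resulting 3x3 Cartan matrix is
[[2, -2, -1], [-1, 2, 0], [-1, 0, 2]].
The roots have two lengths (squared-length ratio 2:1); the short ones are alpha_{2}. The associated Dynkin diagram is a chain of 3 nodes with a double edge at one end; the terminal node there is the unique short simple root (B_3), so the type is B_3 (the algebra so(7)).

B_3 (so(7))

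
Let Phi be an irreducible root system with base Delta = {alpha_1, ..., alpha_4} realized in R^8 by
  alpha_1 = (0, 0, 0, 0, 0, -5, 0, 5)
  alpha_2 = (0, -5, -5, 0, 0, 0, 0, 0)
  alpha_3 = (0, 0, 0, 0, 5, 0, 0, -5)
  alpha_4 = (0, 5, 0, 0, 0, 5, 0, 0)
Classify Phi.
Compute the Cartan integers a_ij = 2(alpha_i, alpha_j)/(alpha_j, alpha_j); the resulting 4x4 Cartan matrix is
[[2, 0, -1, -1], [0, 2, 0, -1], [-1, 0, 2, 0], [-1, -1, 0, 2]].
All simple roots have the same length, so the diagram is simply laced. The associated Dynkin diagram is a chain of 4 nodes with single edges (A_4), so the type is A_4 (the algebra sl(5)).

type A_4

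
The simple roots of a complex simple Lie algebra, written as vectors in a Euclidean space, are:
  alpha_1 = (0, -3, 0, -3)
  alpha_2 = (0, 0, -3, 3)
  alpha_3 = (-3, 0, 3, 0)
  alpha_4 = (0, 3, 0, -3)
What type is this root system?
D_4

Compute the Cartan integers a_ij = 2(alpha_i, alpha_j)/(alpha_j, alpha_j); the resulting 4x4 Cartan matrix is
[[2, -1, 0, 0], [-1, 2, -1, -1], [0, -1, 2, 0], [0, -1, 0, 2]].
All simple roots have the same length, so the diagram is simply laced. The associated Dynkin diagram is a chain of 2 nodes with a fork of two nodes at one end (D_4), so the type is D_4 (the algebra so(8)).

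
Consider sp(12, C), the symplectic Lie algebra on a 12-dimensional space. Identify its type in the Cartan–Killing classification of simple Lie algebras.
This is sp(12), which has dimension 12(12+1)/2 = 78 and rank 12/2 = 6. In the classification of classical Lie algebras, the symplectic algebra sp(2n) has type C_n; here n = 6, so the Dynkin diagram is a chain of 6 nodes with a double edge at one end; the terminal node there is the unique long simple root (C_6). Hence the type is C_6.

C_6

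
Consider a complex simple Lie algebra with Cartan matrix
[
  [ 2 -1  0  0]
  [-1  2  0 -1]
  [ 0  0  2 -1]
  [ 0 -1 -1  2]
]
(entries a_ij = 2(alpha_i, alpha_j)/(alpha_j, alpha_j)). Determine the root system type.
A4

The matrix has rank 4 with 2's on the diagonal. Reading the off-diagonal entries as Dynkin edges (a single edge where a_ij = a_ji = -1; a double or triple edge where a_ij * a_ji = 2 or 3), the diagram is a chain of 4 nodes with single edges (A_4). One simple-root ordering that puts it in standard form is (alpha_3, alpha_4, alpha_2, alpha_1). So the algebra is type A_4, i.e. sl(5).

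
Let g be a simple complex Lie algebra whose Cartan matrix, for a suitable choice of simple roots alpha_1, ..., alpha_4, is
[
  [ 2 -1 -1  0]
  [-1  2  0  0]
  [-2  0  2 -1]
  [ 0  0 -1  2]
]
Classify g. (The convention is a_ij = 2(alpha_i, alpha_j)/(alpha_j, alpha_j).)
The matrix has rank 4 with 2's on the diagonal. Reading the off-diagonal entries as Dynkin edges (a single edge where a_ij = a_ji = -1; a double or triple edge where a_ij * a_ji = 2 or 3), the diagram is a chain of 4 nodes with a double edge between the middle two (F_4). One simple-root ordering that puts it in standard form is (alpha_4, alpha_3, alpha_1, alpha_2). So the algebra is type F_4.

F_4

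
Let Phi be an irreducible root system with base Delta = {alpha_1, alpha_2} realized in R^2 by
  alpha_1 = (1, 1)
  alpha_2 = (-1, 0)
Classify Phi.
B_2 (so(5))

Compute the Cartan integers a_ij = 2(alpha_i, alpha_j)/(alpha_j, alpha_j); the resulting 2x2 Cartan matrix is
[[2, -2], [-1, 2]].
The roots have two lengths (squared-length ratio 2:1); the short ones are alpha_{2}. The associated Dynkin diagram is a chain of 2 nodes with a double edge at one end; the terminal node there is the unique short simple root (B_2), so the type is B_2 (the algebra so(5)).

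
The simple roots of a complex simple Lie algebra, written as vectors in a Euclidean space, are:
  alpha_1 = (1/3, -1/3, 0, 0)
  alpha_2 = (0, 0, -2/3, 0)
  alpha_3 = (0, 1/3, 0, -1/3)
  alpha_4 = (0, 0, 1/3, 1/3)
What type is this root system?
C_4

Compute the Cartan integers a_ij = 2(alpha_i, alpha_j)/(alpha_j, alpha_j); the resulting 4x4 Cartan matrix is
[[2, 0, -1, 0], [0, 2, 0, -2], [-1, 0, 2, -1], [0, -1, -1, 2]].
The roots have two lengths (squared-length ratio 2:1); the short ones are alpha_{1,3,4}. The associated Dynkin diagram is a chain of 4 nodes with a double edge at one end; the terminal node there is the unique long simple root (C_4), so the type is C_4 (the algebra sp(8)).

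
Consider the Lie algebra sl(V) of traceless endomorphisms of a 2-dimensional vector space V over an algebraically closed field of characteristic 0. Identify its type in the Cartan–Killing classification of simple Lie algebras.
This is sl(2), which has dimension 2^2 - 1 = 3 and rank 2 - 1 = 1 (a Cartan subalgebra is the diagonal traceless matrices). In the classification of classical Lie algebras, the special linear algebra sl(n+1) has type A_n; here n = 1, so the Dynkin diagram is a chain of 1 nodes with single edges (A_1). Hence the type is A_1.

A_1 (sl(2))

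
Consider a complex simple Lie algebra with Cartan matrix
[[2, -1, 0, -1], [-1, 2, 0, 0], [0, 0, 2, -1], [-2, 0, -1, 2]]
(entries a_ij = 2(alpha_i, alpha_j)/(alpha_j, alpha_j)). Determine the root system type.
type F_4

The matrix has rank 4 with 2's on the diagonal. Reading the off-diagonal entries as Dynkin edges (a single edge where a_ij = a_ji = -1; a double or triple edge where a_ij * a_ji = 2 or 3), the diagram is a chain of 4 nodes with a double edge between the middle two (F_4). One simple-root ordering that puts it in standard form is (alpha_3, alpha_4, alpha_1, alpha_2). So the algebra is type F_4.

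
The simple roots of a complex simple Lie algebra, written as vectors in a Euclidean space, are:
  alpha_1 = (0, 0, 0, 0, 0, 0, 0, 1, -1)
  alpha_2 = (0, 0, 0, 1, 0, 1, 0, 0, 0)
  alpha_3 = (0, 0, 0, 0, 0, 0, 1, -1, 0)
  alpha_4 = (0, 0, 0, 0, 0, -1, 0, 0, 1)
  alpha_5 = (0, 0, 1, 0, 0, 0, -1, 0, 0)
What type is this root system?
A_5

Compute the Cartan integers a_ij = 2(alpha_i, alpha_j)/(alpha_j, alpha_j); the resulting 5x5 Cartan matrix is
[[2, 0, -1, -1, 0], [0, 2, 0, -1, 0], [-1, 0, 2, 0, -1], [-1, -1, 0, 2, 0], [0, 0, -1, 0, 2]].
All simple roots have the same length, so the diagram is simply laced. The associated Dynkin diagram is a chain of 5 nodes with single edges (A_5), so the type is A_5 (the algebra sl(6)).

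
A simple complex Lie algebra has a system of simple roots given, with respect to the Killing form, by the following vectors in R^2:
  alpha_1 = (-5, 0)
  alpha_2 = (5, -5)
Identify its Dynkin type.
B2

Compute the Cartan integers a_ij = 2(alpha_i, alpha_j)/(alpha_j, alpha_j); the resulting 2x2 Cartan matrix is
[[2, -1], [-2, 2]].
The roots have two lengths (squared-length ratio 2:1); the short ones are alpha_{1}. The associated Dynkin diagram is a chain of 2 nodes with a double edge at one end; the terminal node there is the unique short simple root (B_2), so the type is B_2 (the algebra so(5)).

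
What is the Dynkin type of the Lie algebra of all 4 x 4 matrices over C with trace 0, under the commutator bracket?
This is sl(4), which has dimension 4^2 - 1 = 15 and rank 4 - 1 = 3 (a Cartan subalgebra is the diagonal traceless matrices). In the classification of classical Lie algebras, the special linear algebra sl(n+1) has type A_n; here n = 3, so the Dynkin diagram is a chain of 3 nodes with single edges (A_3). Hence the type is A_3.

A3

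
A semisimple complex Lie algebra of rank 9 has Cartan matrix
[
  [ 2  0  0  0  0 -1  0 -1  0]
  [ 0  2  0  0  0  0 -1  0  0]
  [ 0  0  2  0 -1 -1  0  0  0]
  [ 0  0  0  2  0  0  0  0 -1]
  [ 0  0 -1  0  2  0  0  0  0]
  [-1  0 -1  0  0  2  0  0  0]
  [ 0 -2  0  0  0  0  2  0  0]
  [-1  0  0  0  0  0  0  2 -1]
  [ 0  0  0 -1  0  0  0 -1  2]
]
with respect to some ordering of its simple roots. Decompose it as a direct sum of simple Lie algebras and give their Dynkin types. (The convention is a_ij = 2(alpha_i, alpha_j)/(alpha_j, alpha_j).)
The diagram associated to this matrix has two connected components: the simple roots {alpha_1, alpha_3, alpha_4, alpha_5, alpha_6, alpha_8, alpha_9} form a chain of 7 nodes with single edges (A_7), and {alpha_2, alpha_7} form a chain of 2 nodes with a double edge at one end; the terminal node there is the unique short simple root (B_2). A semisimple Lie algebra decomposes uniquely as the direct sum of simple ideals, one per connected component of its Dynkin diagram, so g ≅ A_7 ⊕ B_2 (dimension 63 + 10 = 73).

type A_7 + type B_2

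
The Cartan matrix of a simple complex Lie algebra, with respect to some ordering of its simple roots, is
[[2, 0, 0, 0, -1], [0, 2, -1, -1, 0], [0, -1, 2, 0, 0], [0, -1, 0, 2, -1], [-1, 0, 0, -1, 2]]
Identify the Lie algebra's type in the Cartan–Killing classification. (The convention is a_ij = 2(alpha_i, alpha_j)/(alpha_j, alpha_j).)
The matrix has rank 5 with 2's on the diagonal. Reading the off-diagonal entries as Dynkin edges (a single edge where a_ij = a_ji = -1; a double or triple edge where a_ij * a_ji = 2 or 3), the diagram is a chain of 5 nodes with single edges (A_5). One simple-root ordering that puts it in standard form is (alpha_3, alpha_2, alpha_4, alpha_5, alpha_1). So the algebra is type A_5, i.e. sl(6).

type A_5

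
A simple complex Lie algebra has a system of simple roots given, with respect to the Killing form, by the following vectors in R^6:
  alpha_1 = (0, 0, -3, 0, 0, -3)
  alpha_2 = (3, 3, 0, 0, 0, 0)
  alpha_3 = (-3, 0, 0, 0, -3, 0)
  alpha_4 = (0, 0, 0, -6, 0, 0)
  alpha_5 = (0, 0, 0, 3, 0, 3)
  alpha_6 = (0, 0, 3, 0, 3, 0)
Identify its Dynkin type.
type C_6

Compute the Cartan integers a_ij = 2(alpha_i, alpha_j)/(alpha_j, alpha_j); the resulting 6x6 Cartan matrix is
[[2, 0, 0, 0, -1, -1], [0, 2, -1, 0, 0, 0], [0, -1, 2, 0, 0, -1], [0, 0, 0, 2, -2, 0], [-1, 0, 0, -1, 2, 0], [-1, 0, -1, 0, 0, 2]].
The roots have two lengths (squared-length ratio 2:1); the short ones are alpha_{1,2,3,5,6}. The associated Dynkin diagram is a chain of 6 nodes with a double edge at one end; the terminal node there is the unique long simple root (C_6), so the type is C_6 (the algebra sp(12)).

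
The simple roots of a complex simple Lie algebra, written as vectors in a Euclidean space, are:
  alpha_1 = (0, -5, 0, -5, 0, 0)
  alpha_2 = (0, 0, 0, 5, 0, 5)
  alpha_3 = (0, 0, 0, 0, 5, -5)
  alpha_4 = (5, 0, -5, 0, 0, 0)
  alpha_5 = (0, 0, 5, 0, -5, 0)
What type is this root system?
Compute the Cartan integers a_ij = 2(alpha_i, alpha_j)/(alpha_j, alpha_j); the resulting 5x5 Cartan matrix is
[[2, -1, 0, 0, 0], [-1, 2, -1, 0, 0], [0, -1, 2, 0, -1], [0, 0, 0, 2, -1], [0, 0, -1, -1, 2]].
All simple roots have the same length, so the diagram is simply laced. The associated Dynkin diagram is a chain of 5 nodes with single edges (A_5), so the type is A_5 (the algebra sl(6)).

type A_5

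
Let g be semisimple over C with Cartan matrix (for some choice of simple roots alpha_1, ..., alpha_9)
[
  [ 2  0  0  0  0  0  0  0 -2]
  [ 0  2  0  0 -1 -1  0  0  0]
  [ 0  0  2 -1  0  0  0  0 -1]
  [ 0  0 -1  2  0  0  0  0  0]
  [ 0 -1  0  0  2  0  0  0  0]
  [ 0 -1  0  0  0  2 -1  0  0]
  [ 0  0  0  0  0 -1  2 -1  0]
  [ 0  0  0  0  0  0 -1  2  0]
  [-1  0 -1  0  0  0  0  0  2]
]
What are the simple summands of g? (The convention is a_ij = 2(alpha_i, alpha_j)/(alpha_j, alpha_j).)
The diagram associated to this matrix has two connected components: the simple roots {alpha_2, alpha_5, alpha_6, alpha_7, alpha_8} form a chain of 5 nodes with single edges (A_5), and {alpha_1, alpha_3, alpha_4, alpha_9} form a chain of 4 nodes with a double edge at one end; the terminal node there is the unique long simple root (C_4). A semisimple Lie algebra decomposes uniquely as the direct sum of simple ideals, one per connected component of its Dynkin diagram, so g ≅ A_5 ⊕ C_4 (dimension 35 + 36 = 71).

A_5 ⊕ C_4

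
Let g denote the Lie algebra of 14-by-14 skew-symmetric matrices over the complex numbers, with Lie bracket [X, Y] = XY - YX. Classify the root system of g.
This is so(14) with 14 even, which has dimension 14(14-1)/2 = 91 and rank 14/2 = 7. In the classification of classical Lie algebras, the orthogonal algebra so(2n) in an even number of variables has type D_n; here n = 7, so the Dynkin diagram is a chain of 5 nodes with a fork of two nodes at one end (D_7). Hence the type is D_7.

D7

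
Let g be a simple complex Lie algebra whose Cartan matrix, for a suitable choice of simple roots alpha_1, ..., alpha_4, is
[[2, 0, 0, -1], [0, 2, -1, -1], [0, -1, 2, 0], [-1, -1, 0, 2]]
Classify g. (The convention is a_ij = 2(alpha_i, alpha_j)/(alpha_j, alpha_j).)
type A_4

The matrix has rank 4 with 2's on the diagonal. Reading the off-diagonal entries as Dynkin edges (a single edge where a_ij = a_ji = -1; a double or triple edge where a_ij * a_ji = 2 or 3), the diagram is a chain of 4 nodes with single edges (A_4). One simple-root ordering that puts it in standard form is (alpha_3, alpha_2, alpha_4, alpha_1). So the algebra is type A_4, i.e. sl(5).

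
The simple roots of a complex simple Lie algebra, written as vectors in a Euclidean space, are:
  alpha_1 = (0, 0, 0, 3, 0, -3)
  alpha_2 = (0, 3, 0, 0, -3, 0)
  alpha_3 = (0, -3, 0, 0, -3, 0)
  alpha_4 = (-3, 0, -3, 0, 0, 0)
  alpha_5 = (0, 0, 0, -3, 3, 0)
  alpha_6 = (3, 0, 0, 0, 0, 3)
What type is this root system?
D_6

Compute the Cartan integers a_ij = 2(alpha_i, alpha_j)/(alpha_j, alpha_j); the resulting 6x6 Cartan matrix is
[[2, 0, 0, 0, -1, -1], [0, 2, 0, 0, -1, 0], [0, 0, 2, 0, -1, 0], [0, 0, 0, 2, 0, -1], [-1, -1, -1, 0, 2, 0], [-1, 0, 0, -1, 0, 2]].
All simple roots have the same length, so the diagram is simply laced. The associated Dynkin diagram is a chain of 4 nodes with a fork of two nodes at one end (D_6), so the type is D_6 (the algebra so(12)).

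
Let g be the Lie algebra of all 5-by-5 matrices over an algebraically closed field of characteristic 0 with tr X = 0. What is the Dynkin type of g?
This is sl(5), which has dimension 5^2 - 1 = 24 and rank 5 - 1 = 4 (a Cartan subalgebra is the diagonal traceless matrices). In the classification of classical Lie algebras, the special linear algebra sl(n+1) has type A_n; here n = 4, so the Dynkin diagram is a chain of 4 nodes with single edges (A_4). Hence the type is A_4.

A4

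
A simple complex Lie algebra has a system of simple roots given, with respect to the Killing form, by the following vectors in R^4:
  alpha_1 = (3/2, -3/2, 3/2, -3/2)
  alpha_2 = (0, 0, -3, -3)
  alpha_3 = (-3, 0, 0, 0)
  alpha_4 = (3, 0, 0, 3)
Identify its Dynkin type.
Compute the Cartan integers a_ij = 2(alpha_i, alpha_j)/(alpha_j, alpha_j); the resulting 4x4 Cartan matrix is
[[2, 0, -1, 0], [0, 2, 0, -1], [-1, 0, 2, -1], [0, -1, -2, 2]].
The roots have two lengths (squared-length ratio 2:1); the short ones are alpha_{1,3}. The associated Dynkin diagram is a chain of 4 nodes with a double edge between the middle two (F_4), so the type is F_4.

F4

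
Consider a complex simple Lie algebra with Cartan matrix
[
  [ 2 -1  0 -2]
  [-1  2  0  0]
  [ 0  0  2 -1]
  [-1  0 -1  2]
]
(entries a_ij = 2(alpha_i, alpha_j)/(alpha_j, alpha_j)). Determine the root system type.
type F_4

The matrix has rank 4 with 2's on the diagonal. Reading the off-diagonal entries as Dynkin edges (a single edge where a_ij = a_ji = -1; a double or triple edge where a_ij * a_ji = 2 or 3), the diagram is a chain of 4 nodes with a double edge between the middle two (F_4). One simple-root ordering that puts it in standard form is (alpha_2, alpha_1, alpha_4, alpha_3). So the algebra is type F_4.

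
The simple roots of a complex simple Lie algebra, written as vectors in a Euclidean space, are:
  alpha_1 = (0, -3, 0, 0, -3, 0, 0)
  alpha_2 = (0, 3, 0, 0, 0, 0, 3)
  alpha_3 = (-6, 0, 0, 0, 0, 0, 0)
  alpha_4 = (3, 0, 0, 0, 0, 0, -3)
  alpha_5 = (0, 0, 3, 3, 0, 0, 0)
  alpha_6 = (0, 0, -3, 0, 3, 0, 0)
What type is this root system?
C_6

Compute the Cartan integers a_ij = 2(alpha_i, alpha_j)/(alpha_j, alpha_j); the resulting 6x6 Cartan matrix is
[[2, -1, 0, 0, 0, -1], [-1, 2, 0, -1, 0, 0], [0, 0, 2, -2, 0, 0], [0, -1, -1, 2, 0, 0], [0, 0, 0, 0, 2, -1], [-1, 0, 0, 0, -1, 2]].
The roots have two lengths (squared-length ratio 2:1); the short ones are alpha_{1,2,4,5,6}. The associated Dynkin diagram is a chain of 6 nodes with a double edge at one end; the terminal node there is the unique long simple root (C_6), so the type is C_6 (the algebra sp(12)).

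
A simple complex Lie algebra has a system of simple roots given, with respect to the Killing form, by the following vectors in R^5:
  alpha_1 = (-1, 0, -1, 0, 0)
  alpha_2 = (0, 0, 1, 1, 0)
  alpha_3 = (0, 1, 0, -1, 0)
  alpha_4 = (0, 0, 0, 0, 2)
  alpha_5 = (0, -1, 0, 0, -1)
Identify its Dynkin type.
Compute the Cartan integers a_ij = 2(alpha_i, alpha_j)/(alpha_j, alpha_j); the resulting 5x5 Cartan matrix is
[[2, -1, 0, 0, 0], [-1, 2, -1, 0, 0], [0, -1, 2, 0, -1], [0, 0, 0, 2, -2], [0, 0, -1, -1, 2]].
The roots have two lengths (squared-length ratio 2:1); the short ones are alpha_{1,2,3,5}. The associated Dynkin diagram is a chain of 5 nodes with a double edge at one end; the terminal node there is the unique long simple root (C_5), so the type is C_5 (the algebra sp(10)).

C_5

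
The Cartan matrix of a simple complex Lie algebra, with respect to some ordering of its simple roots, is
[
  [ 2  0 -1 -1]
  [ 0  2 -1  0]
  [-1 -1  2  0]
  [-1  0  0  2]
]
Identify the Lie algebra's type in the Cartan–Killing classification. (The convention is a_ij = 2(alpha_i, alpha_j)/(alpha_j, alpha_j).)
A_4 (sl(5))

The matrix has rank 4 with 2's on the diagonal. Reading the off-diagonal entries as Dynkin edges (a single edge where a_ij = a_ji = -1; a double or triple edge where a_ij * a_ji = 2 or 3), the diagram is a chain of 4 nodes with single edges (A_4). One simple-root ordering that puts it in standard form is (alpha_4, alpha_1, alpha_3, alpha_2). So the algebra is type A_4, i.e. sl(5).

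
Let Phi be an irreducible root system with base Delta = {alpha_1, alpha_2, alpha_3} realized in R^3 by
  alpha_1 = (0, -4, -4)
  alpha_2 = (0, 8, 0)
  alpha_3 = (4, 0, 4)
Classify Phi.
Compute the Cartan integers a_ij = 2(alpha_i, alpha_j)/(alpha_j, alpha_j); the resulting 3x3 Cartan matrix is
[[2, -1, -1], [-2, 2, 0], [-1, 0, 2]].
The roots have two lengths (squared-length ratio 2:1); the short ones are alpha_{1,3}. The associated Dynkin diagram is a chain of 3 nodes with a double edge at one end; the terminal node there is the unique long simple root (C_3), so the type is C_3 (the algebra sp(6)).

type C_3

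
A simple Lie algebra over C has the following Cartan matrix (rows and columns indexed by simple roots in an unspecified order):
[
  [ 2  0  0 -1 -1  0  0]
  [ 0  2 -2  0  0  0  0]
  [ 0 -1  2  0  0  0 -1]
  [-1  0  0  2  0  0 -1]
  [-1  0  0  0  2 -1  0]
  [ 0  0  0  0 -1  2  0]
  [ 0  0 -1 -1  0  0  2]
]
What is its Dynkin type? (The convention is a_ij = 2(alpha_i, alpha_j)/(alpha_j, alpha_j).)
type C_7

The matrix has rank 7 with 2's on the diagonal. Reading the off-diagonal entries as Dynkin edges (a single edge where a_ij = a_ji = -1; a double or triple edge where a_ij * a_ji = 2 or 3), the diagram is a chain of 7 nodes with a double edge at one end; the terminal node there is the unique long simple root (C_7). One simple-root ordering that puts it in standard form is (alpha_6, alpha_5, alpha_1, alpha_4, alpha_7, alpha_3, alpha_2). So the algebra is type C_7, i.e. sp(14).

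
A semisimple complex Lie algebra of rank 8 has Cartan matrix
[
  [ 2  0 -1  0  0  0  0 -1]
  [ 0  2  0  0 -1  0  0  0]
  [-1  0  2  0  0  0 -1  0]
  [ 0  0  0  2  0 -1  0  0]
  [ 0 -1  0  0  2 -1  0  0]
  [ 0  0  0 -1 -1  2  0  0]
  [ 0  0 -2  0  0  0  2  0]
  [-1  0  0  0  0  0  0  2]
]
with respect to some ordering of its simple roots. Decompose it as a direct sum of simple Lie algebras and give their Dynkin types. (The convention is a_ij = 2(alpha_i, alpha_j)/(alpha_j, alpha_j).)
type A_4 ⊕ type C_4

The diagram associated to this matrix has two connected components: the simple roots {alpha_2, alpha_4, alpha_5, alpha_6} form a chain of 4 nodes with single edges (A_4), and {alpha_1, alpha_3, alpha_7, alpha_8} form a chain of 4 nodes with a double edge at one end; the terminal node there is the unique long simple root (C_4). A semisimple Lie algebra decomposes uniquely as the direct sum of simple ideals, one per connected component of its Dynkin diagram, so g ≅ A_4 ⊕ C_4 (dimension 24 + 36 = 60).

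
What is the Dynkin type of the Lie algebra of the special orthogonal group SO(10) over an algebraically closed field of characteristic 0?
This is so(10) with 10 even, which has dimension 10(10-1)/2 = 45 and rank 10/2 = 5. In the classification of classical Lie algebras, the orthogonal algebra so(2n) in an even number of variables has type D_n; here n = 5, so the Dynkin diagram is a chain of 3 nodes with a fork of two nodes at one end (D_5). Hence the type is D_5.

D_5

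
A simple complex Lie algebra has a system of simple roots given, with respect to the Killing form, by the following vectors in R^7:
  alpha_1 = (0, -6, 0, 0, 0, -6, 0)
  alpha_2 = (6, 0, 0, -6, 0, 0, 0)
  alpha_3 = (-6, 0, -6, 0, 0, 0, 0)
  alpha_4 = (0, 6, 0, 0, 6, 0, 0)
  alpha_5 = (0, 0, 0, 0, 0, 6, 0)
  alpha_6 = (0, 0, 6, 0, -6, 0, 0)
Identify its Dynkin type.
Compute the Cartan integers a_ij = 2(alpha_i, alpha_j)/(alpha_j, alpha_j); the resulting 6x6 Cartan matrix is
[[2, 0, 0, -1, -2, 0], [0, 2, -1, 0, 0, 0], [0, -1, 2, 0, 0, -1], [-1, 0, 0, 2, 0, -1], [-1, 0, 0, 0, 2, 0], [0, 0, -1, -1, 0, 2]].
The roots have two lengths (squared-length ratio 2:1); the short ones are alpha_{5}. The associated Dynkin diagram is a chain of 6 nodes with a double edge at one end; the terminal node there is the unique short simple root (B_6), so the type is B_6 (the algebra so(13)).

B_6 (so(13))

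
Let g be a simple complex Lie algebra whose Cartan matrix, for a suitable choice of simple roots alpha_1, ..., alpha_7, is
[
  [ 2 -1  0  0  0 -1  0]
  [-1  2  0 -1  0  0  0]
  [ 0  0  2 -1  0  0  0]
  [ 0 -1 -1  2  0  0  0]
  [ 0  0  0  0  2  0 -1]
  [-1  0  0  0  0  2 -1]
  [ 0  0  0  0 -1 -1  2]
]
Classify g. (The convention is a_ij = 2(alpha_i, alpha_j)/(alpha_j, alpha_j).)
The matrix has rank 7 with 2's on the diagonal. Reading the off-diagonal entries as Dynkin edges (a single edge where a_ij = a_ji = -1; a double or triple edge where a_ij * a_ji = 2 or 3), the diagram is a chain of 7 nodes with single edges (A_7). One simple-root ordering that puts it in standard form is (alpha_3, alpha_4, alpha_2, alpha_1, alpha_6, alpha_7, alpha_5). So the algebra is type A_7, i.e. sl(8).

A_7 (sl(8))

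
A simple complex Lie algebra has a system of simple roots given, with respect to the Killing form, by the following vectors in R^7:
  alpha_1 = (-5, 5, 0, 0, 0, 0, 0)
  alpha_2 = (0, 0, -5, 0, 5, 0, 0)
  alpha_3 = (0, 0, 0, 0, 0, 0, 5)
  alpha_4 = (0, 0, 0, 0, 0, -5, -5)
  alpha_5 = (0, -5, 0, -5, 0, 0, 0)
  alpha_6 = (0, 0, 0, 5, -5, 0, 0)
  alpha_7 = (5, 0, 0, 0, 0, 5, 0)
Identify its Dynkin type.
Compute the Cartan integers a_ij = 2(alpha_i, alpha_j)/(alpha_j, alpha_j); the resulting 7x7 Cartan matrix is
[[2, 0, 0, 0, -1, 0, -1], [0, 2, 0, 0, 0, -1, 0], [0, 0, 2, -1, 0, 0, 0], [0, 0, -2, 2, 0, 0, -1], [-1, 0, 0, 0, 2, -1, 0], [0, -1, 0, 0, -1, 2, 0], [-1, 0, 0, -1, 0, 0, 2]].
The roots have two lengths (squared-length ratio 2:1); the short ones are alpha_{3}. The associated Dynkin diagram is a chain of 7 nodes with a double edge at one end; the terminal node there is the unique short simple root (B_7), so the type is B_7 (the algebra so(15)).

B7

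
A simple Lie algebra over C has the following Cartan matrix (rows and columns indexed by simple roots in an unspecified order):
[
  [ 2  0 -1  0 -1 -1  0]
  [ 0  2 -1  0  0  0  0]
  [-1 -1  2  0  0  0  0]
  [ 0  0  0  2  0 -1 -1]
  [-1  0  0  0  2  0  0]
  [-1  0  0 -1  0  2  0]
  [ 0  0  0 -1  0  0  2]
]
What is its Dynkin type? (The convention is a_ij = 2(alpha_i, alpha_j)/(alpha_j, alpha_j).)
E_7

The matrix has rank 7 with 2's on the diagonal. Reading the off-diagonal entries as Dynkin edges (a single edge where a_ij = a_ji = -1; a double or triple edge where a_ij * a_ji = 2 or 3), the diagram is a chain of 6 nodes with one extra node attached to the third node from one end (E_7). One simple-root ordering that puts it in standard form is (alpha_2, alpha_5, alpha_3, alpha_1, alpha_6, alpha_4, alpha_7). So the algebra is type E_7.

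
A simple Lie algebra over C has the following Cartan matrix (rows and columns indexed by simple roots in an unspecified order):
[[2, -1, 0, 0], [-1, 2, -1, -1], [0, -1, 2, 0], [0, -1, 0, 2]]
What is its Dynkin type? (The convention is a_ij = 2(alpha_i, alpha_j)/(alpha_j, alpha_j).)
D_4 (so(8))

The matrix has rank 4 with 2's on the diagonal. Reading the off-diagonal entries as Dynkin edges (a single edge where a_ij = a_ji = -1; a double or triple edge where a_ij * a_ji = 2 or 3), the diagram is a chain of 2 nodes with a fork of two nodes at one end (D_4). One simple-root ordering that puts it in standard form is (alpha_3, alpha_2, alpha_4, alpha_1). So the algebra is type D_4, i.e. so(8).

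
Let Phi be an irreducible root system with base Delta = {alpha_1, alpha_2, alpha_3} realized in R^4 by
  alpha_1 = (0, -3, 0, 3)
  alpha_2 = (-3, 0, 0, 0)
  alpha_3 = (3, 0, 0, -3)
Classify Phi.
B_3

Compute the Cartan integers a_ij = 2(alpha_i, alpha_j)/(alpha_j, alpha_j); the resulting 3x3 Cartan matrix is
[[2, 0, -1], [0, 2, -1], [-1, -2, 2]].
The roots have two lengths (squared-length ratio 2:1); the short ones are alpha_{2}. The associated Dynkin diagram is a chain of 3 nodes with a double edge at one end; the terminal node there is the unique short simple root (B_3), so the type is B_3 (the algebra so(7)).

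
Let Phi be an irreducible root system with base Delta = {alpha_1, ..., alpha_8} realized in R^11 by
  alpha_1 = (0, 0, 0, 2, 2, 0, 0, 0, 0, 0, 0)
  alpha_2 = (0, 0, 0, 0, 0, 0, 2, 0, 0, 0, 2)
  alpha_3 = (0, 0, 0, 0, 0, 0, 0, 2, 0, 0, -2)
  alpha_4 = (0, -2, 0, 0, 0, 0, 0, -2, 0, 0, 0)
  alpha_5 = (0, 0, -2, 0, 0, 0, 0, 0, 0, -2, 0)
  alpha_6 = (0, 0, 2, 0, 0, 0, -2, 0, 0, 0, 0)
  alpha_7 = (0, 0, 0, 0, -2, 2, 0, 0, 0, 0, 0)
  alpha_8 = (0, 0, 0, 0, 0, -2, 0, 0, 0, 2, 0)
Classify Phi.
Compute the Cartan integers a_ij = 2(alpha_i, alpha_j)/(alpha_j, alpha_j); the resulting 8x8 Cartan matrix is
[[2, 0, 0, 0, 0, 0, -1, 0], [0, 2, -1, 0, 0, -1, 0, 0], [0, -1, 2, -1, 0, 0, 0, 0], [0, 0, -1, 2, 0, 0, 0, 0], [0, 0, 0, 0, 2, -1, 0, -1], [0, -1, 0, 0, -1, 2, 0, 0], [-1, 0, 0, 0, 0, 0, 2, -1], [0, 0, 0, 0, -1, 0, -1, 2]].
All simple roots have the same length, so the diagram is simply laced. The associated Dynkin diagram is a chain of 8 nodes with single edges (A_8), so the type is A_8 (the algebra sl(9)).

A8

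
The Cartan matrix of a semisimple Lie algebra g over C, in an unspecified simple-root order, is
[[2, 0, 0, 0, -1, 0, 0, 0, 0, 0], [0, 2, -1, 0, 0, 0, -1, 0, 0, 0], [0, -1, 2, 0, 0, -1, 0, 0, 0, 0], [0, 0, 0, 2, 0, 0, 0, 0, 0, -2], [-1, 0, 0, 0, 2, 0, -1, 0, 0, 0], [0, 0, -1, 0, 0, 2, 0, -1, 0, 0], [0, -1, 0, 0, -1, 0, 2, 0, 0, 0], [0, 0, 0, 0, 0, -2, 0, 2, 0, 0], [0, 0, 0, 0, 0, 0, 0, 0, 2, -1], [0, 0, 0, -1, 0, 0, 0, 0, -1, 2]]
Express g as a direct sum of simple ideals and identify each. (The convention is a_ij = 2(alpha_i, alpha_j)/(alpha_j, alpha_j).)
C_3 + C_7

The diagram associated to this matrix has two connected components: the simple roots {alpha_4, alpha_9, alpha_10} form a chain of 3 nodes with a double edge at one end; the terminal node there is the unique long simple root (C_3), and {alpha_1, alpha_2, alpha_3, alpha_5, alpha_6, alpha_7, alpha_8} form a chain of 7 nodes with a double edge at one end; the terminal node there is the unique long simple root (C_7). A semisimple Lie algebra decomposes uniquely as the direct sum of simple ideals, one per connected component of its Dynkin diagram, so g ≅ C_3 ⊕ C_7 (dimension 21 + 105 = 126).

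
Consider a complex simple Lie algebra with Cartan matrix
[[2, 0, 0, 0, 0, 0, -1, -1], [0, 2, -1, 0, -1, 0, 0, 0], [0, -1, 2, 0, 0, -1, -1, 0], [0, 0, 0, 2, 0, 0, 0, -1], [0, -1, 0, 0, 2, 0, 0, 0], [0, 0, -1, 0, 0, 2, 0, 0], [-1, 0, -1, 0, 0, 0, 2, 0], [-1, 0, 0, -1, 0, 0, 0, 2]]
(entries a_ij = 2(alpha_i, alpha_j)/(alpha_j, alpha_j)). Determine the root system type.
The matrix has rank 8 with 2's on the diagonal. Reading the off-diagonal entries as Dynkin edges (a single edge where a_ij = a_ji = -1; a double or triple edge where a_ij * a_ji = 2 or 3), the diagram is a chain of 7 nodes with one extra node attached to the third node from one end (E_8). One simple-root ordering that puts it in standard form is (alpha_5, alpha_6, alpha_2, alpha_3, alpha_7, alpha_1, alpha_8, alpha_4). So the algebra is type E_8.

type E_8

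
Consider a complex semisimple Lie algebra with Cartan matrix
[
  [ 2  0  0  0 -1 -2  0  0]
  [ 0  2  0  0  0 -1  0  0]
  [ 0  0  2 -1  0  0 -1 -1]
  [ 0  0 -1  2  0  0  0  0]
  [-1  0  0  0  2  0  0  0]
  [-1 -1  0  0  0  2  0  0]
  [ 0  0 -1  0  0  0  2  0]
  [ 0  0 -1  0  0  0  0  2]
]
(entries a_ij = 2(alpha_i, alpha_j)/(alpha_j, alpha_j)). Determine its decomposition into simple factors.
The diagram associated to this matrix has two connected components: the simple roots {alpha_3, alpha_4, alpha_7, alpha_8} form a chain of 2 nodes with a fork of two nodes at one end (D_4), and {alpha_1, alpha_2, alpha_5, alpha_6} form a chain of 4 nodes with a double edge between the middle two (F_4). A semisimple Lie algebra decomposes uniquely as the direct sum of simple ideals, one per connected component of its Dynkin diagram, so g ≅ D_4 ⊕ F_4 (dimension 28 + 52 = 80).

D4 ⊕ F4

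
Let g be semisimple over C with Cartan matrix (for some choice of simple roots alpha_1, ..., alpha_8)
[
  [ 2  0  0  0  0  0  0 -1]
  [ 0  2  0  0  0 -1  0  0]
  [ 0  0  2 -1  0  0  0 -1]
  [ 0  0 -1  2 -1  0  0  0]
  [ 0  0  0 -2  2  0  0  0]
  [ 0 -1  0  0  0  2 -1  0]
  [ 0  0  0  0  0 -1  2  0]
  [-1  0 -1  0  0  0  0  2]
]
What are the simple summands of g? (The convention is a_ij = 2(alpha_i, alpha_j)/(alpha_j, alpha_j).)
The diagram associated to this matrix has two connected components: the simple roots {alpha_2, alpha_6, alpha_7} form a chain of 3 nodes with single edges (A_3), and {alpha_1, alpha_3, alpha_4, alpha_5, alpha_8} form a chain of 5 nodes with a double edge at one end; the terminal node there is the unique long simple root (C_5). A semisimple Lie algebra decomposes uniquely as the direct sum of simple ideals, one per connected component of its Dynkin diagram, so g ≅ A_3 ⊕ C_5 (dimension 15 + 55 = 70).

A3 + C5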